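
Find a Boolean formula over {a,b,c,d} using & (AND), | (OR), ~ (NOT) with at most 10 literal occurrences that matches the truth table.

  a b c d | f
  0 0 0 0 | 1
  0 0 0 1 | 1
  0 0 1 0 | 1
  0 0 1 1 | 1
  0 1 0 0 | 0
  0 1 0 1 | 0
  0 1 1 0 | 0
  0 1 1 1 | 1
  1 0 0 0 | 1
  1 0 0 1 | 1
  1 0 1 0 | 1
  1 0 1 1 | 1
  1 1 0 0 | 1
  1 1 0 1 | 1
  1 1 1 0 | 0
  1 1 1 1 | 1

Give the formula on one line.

  ~a = 1111111100000000
  (c & ~a) = 0011001100000000
  (d & (c & ~a)) = 0001000100000000
  ((d & (c & ~a)) | a) = 0001000111111111
  (c | ((d & (c & ~a)) | a)) = 0011001111111111
  (d & (c | ((d & (c & ~a)) | a))) = 0001000101010101
  ~c = 1100110011001100
  (~c & a) = 0000000011001100
  ~b = 1111000011110000
  ((~c & a) | ~b) = 1111000011111100
  ((d & (c | ((d & (c & ~a)) | a))) | ((~c & a) | ~b)) = 1111000111111101

((d & (c | ((d & (c & ~a)) | a))) | ((~c & a) | ~b))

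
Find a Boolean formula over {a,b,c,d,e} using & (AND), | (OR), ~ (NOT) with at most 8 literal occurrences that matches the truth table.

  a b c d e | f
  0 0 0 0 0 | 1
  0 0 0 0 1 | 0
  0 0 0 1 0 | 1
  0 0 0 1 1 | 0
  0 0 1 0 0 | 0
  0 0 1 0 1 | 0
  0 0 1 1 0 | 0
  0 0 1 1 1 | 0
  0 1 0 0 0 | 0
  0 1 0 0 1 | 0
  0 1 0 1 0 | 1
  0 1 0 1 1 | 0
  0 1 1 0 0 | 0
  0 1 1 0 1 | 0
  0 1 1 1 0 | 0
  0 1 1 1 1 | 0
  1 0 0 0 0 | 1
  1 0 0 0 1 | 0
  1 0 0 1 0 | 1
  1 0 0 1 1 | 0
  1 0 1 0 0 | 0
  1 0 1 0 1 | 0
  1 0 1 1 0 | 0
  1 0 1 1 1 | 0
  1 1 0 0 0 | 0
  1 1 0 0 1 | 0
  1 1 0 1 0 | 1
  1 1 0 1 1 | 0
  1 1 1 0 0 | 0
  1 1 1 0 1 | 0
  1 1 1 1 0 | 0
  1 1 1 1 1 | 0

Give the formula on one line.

((((d | ~b) | e) & ~e) & (~c & ~e))

  ~b = 11111111000000001111111100000000
  (d | ~b) = 11111111001100111111111100110011
  ((d | ~b) | e) = 11111111011101111111111101110111
  ~e = 10101010101010101010101010101010
  (((d | ~b) | e) & ~e) = 10101010001000101010101000100010
  ~c = 11110000111100001111000011110000
  (~c & ~e) = 10100000101000001010000010100000
  ((((d | ~b) | e) & ~e) & (~c & ~e)) = 10100000001000001010000000100000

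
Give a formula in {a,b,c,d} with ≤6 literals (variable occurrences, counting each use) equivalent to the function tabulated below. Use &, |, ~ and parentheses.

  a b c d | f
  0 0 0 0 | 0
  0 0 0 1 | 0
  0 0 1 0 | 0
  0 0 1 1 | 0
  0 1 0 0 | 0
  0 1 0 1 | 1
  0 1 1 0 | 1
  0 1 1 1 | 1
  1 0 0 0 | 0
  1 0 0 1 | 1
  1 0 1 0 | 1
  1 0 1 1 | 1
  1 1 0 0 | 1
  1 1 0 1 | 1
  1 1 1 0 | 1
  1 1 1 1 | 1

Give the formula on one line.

(((c | d) & (b | a)) | (b & a))

  (c | d) = 0111011101110111
  (b | a) = 0000111111111111
  ((c | d) & (b | a)) = 0000011101110111
  (b & a) = 0000000000001111
  (((c | d) & (b | a)) | (b & a)) = 0000011101111111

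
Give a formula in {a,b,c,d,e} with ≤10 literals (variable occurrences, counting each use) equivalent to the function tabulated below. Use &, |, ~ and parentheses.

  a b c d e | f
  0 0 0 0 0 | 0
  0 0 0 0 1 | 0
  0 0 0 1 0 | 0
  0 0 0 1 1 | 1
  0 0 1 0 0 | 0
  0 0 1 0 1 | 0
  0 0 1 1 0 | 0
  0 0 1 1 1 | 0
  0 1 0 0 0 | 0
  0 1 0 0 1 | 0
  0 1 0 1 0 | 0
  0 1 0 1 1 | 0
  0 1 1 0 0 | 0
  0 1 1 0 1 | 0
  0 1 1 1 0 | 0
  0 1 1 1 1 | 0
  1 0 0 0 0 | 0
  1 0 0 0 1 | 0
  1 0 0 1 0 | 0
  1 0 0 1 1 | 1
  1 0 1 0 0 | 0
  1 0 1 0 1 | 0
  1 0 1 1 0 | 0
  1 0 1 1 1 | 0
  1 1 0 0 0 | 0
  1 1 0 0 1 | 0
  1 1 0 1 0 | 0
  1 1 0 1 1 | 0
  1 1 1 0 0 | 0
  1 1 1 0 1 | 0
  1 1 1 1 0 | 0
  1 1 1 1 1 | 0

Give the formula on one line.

((d & e) & (~c & ((~b & ((~c | d) | ~e)) | ~e)))

  (d & e) = 00010001000100010001000100010001
  ~c = 11110000111100001111000011110000
  ~b = 11111111000000001111111100000000
  (~c | d) = 11110011111100111111001111110011
  ~e = 10101010101010101010101010101010
  ((~c | d) | ~e) = 11111011111110111111101111111011
  (~b & ((~c | d) | ~e)) = 11111011000000001111101100000000
  ((~b & ((~c | d) | ~e)) | ~e) = 11111011101010101111101110101010
  (~c & ((~b & ((~c | d) | ~e)) | ~e)) = 11110000101000001111000010100000
  ((d & e) & (~c & ((~b & ((~c | d) | ~e)) | ~e))) = 00010000000000000001000000000000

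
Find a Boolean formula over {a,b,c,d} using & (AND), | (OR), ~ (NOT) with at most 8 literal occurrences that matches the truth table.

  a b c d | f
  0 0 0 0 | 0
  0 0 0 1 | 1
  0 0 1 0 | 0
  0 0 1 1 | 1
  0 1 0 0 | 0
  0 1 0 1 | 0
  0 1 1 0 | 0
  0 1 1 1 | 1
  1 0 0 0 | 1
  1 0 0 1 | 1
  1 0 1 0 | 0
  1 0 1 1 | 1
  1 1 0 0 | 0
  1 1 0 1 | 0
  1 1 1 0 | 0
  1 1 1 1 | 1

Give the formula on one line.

((~b | c) & (((a & ~d) & ~c) | d))

  ~b = 1111000011110000
  (~b | c) = 1111001111110011
  ~d = 1010101010101010
  (a & ~d) = 0000000010101010
  ~c = 1100110011001100
  ((a & ~d) & ~c) = 0000000010001000
  (((a & ~d) & ~c) | d) = 0101010111011101
  ((~b | c) & (((a & ~d) & ~c) | d)) = 0101000111010001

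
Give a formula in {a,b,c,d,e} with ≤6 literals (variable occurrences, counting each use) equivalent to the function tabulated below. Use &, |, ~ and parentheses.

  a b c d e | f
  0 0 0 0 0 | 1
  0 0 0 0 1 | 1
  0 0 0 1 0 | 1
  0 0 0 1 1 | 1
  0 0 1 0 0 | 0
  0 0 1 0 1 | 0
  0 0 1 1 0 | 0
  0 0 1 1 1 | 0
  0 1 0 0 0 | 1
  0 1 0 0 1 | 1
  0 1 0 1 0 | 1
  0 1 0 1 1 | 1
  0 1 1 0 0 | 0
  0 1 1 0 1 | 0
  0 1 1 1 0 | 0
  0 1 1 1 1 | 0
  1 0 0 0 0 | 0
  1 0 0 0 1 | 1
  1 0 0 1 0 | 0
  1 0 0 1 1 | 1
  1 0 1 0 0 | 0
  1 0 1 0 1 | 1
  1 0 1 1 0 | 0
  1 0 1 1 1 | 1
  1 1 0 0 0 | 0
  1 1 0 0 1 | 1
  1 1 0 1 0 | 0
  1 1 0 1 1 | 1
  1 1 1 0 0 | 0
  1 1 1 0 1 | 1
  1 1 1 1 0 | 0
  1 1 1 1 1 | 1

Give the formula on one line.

  ~a = 11111111111111110000000000000000
  ~c = 11110000111100001111000011110000
  (~a & ~c) = 11110000111100000000000000000000
  (e & a) = 00000000000000000101010101010101
  ((~a & ~c) | (e & a)) = 11110000111100000101010101010101

((~a & ~c) | (e & a))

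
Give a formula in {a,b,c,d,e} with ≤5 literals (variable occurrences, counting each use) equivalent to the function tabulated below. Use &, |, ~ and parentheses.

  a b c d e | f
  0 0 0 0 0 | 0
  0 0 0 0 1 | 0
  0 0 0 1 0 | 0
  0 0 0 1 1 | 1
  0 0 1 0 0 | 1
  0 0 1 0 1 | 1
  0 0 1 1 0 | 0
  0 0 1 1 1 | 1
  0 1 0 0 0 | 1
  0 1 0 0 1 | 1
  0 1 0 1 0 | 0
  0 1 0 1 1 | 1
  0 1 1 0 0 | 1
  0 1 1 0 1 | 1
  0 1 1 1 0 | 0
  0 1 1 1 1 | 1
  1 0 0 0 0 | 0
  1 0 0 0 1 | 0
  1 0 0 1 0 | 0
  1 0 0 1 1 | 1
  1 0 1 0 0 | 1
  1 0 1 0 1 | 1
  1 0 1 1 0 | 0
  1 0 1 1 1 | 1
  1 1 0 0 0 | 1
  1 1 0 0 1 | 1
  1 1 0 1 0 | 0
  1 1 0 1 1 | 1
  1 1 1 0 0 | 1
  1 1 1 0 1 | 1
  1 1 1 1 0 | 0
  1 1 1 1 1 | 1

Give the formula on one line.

((~d | e) & ((c | b) | d))

  ~d = 11001100110011001100110011001100
  (~d | e) = 11011101110111011101110111011101
  (c | b) = 00001111111111110000111111111111
  ((c | b) | d) = 00111111111111110011111111111111
  ((~d | e) & ((c | b) | d)) = 00011101110111010001110111011101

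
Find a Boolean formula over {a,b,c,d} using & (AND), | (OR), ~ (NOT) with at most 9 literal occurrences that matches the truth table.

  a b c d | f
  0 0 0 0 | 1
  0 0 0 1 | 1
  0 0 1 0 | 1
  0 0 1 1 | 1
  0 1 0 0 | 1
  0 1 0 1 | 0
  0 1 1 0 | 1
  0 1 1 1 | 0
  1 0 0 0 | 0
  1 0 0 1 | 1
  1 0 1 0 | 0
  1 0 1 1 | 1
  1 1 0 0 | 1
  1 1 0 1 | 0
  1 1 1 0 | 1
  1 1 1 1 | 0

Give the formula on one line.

  ~d = 1010101010101010
  ~b = 1111000011110000
  (~d | ~b) = 1111101011111010
  ((~d | ~b) & d) = 0101000001010000
  ~a = 1111111100000000
  (~a & ~d) = 1010101000000000
  (~b | a) = 1111000011111111
  ((~a & ~d) & (~b | a)) = 1010000000000000
  (b & ~d) = 0000101000001010
  (((~a & ~d) & (~b | a)) | (b & ~d)) = 1010101000001010
  (((~d | ~b) & d) | (((~a & ~d) & (~b | a)) | (b & ~d))) = 1111101001011010

(((~d | ~b) & d) | (((~a & ~d) & (~b | a)) | (b & ~d)))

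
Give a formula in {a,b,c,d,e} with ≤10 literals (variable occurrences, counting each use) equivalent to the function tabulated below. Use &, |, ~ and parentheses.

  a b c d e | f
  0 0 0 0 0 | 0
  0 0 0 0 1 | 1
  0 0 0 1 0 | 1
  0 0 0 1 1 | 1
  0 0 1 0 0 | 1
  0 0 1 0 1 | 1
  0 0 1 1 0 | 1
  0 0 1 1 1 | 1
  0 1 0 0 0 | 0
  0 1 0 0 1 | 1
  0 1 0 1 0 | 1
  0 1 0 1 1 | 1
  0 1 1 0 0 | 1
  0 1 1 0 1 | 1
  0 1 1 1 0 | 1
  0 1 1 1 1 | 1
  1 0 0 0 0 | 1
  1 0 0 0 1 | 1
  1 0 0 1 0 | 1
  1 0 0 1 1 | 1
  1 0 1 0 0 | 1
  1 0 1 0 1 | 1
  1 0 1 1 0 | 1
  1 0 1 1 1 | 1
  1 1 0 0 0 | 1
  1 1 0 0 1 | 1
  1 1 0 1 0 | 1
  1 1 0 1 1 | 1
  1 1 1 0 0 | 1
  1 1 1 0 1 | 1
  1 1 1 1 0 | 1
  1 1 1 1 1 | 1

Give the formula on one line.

(((e | ((a | c) & ~a)) | (~d & a)) | ((~a | ~e) & d))

  (a | c) = 00001111000011111111111111111111
  ~a = 11111111111111110000000000000000
  ((a | c) & ~a) = 00001111000011110000000000000000
  (e | ((a | c) & ~a)) = 01011111010111110101010101010101
  ~d = 11001100110011001100110011001100
  (~d & a) = 00000000000000001100110011001100
  ((e | ((a | c) & ~a)) | (~d & a)) = 01011111010111111101110111011101
  ~e = 10101010101010101010101010101010
  (~a | ~e) = 11111111111111111010101010101010
  ((~a | ~e) & d) = 00110011001100110010001000100010
  (((e | ((a | c) & ~a)) | (~d & a)) | ((~a | ~e) & d)) = 01111111011111111111111111111111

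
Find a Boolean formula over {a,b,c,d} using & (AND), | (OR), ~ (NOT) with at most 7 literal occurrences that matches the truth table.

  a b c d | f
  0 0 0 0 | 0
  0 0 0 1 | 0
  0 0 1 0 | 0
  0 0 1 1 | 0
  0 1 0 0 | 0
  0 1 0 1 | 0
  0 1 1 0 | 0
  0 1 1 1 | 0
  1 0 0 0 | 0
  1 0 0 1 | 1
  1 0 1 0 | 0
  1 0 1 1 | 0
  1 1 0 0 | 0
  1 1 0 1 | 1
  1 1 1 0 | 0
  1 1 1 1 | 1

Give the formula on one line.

(a & (((b | ~d) | ~c) & d))

  ~d = 1010101010101010
  (b | ~d) = 1010111110101111
  ~c = 1100110011001100
  ((b | ~d) | ~c) = 1110111111101111
  (((b | ~d) | ~c) & d) = 0100010101000101
  (a & (((b | ~d) | ~c) & d)) = 0000000001000101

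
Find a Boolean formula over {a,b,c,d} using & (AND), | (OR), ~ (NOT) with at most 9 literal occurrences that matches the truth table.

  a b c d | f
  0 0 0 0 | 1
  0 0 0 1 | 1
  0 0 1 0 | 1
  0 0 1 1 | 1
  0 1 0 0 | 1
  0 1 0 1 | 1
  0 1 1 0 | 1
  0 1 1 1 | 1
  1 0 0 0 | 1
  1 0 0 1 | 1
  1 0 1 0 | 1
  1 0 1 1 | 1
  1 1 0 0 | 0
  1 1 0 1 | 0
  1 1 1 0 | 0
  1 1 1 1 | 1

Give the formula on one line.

((((~c | a) & ~b) | (d & c)) | ~a)

  ~c = 1100110011001100
  (~c | a) = 1100110011111111
  ~b = 1111000011110000
  ((~c | a) & ~b) = 1100000011110000
  (d & c) = 0001000100010001
  (((~c | a) & ~b) | (d & c)) = 1101000111110001
  ~a = 1111111100000000
  ((((~c | a) & ~b) | (d & c)) | ~a) = 1111111111110001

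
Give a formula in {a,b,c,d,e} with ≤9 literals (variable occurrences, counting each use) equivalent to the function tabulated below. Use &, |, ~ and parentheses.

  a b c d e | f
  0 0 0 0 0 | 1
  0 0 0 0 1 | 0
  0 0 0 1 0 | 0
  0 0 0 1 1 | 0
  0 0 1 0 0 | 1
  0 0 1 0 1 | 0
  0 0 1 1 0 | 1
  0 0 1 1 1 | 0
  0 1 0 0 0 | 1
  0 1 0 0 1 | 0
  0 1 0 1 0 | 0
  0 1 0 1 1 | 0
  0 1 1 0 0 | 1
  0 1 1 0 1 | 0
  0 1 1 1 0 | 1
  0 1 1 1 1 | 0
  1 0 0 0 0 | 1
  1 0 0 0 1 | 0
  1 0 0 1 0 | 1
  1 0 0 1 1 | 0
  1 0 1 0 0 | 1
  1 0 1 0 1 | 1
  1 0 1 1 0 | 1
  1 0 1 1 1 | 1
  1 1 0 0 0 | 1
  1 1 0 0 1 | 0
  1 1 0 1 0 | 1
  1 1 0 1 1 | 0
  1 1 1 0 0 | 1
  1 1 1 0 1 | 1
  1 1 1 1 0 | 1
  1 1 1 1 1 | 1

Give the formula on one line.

((c & (~e | a)) | ((a | (e | (~c & ~d))) & ~e))

  ~e = 10101010101010101010101010101010
  (~e | a) = 10101010101010101111111111111111
  (c & (~e | a)) = 00001010000010100000111100001111
  ~c = 11110000111100001111000011110000
  ~d = 11001100110011001100110011001100
  (~c & ~d) = 11000000110000001100000011000000
  (e | (~c & ~d)) = 11010101110101011101010111010101
  (a | (e | (~c & ~d))) = 11010101110101011111111111111111
  ((a | (e | (~c & ~d))) & ~e) = 10000000100000001010101010101010
  ((c & (~e | a)) | ((a | (e | (~c & ~d))) & ~e)) = 10001010100010101010111110101111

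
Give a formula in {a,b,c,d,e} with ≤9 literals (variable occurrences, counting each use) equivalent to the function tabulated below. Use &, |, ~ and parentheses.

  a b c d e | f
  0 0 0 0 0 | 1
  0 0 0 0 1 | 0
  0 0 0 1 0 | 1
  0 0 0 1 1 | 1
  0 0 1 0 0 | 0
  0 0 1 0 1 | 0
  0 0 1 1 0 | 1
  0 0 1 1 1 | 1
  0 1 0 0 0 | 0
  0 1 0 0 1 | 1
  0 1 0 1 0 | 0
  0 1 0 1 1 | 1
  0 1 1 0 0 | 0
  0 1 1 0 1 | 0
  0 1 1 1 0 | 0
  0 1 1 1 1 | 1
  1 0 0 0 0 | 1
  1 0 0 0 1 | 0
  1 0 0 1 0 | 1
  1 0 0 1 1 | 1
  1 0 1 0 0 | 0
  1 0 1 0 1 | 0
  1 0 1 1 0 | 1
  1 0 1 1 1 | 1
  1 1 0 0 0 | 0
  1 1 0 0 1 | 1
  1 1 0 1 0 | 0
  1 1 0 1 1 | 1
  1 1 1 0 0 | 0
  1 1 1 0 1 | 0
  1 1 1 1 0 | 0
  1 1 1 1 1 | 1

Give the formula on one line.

  ~b = 11111111000000001111111100000000
  (e & b) = 00000000010101010000000001010101
  (~b | (e & b)) = 11111111010101011111111101010101
  ~e = 10101010101010101010101010101010
  (b | ~e) = 10101010111111111010101011111111
  ((b | ~e) | d) = 10111011111111111011101111111111
  ~c = 11110000111100001111000011110000
  (((b | ~e) | d) & ~c) = 10110000111100001011000011110000
  ((((b | ~e) | d) & ~c) | d) = 10110011111100111011001111110011
  ((~b | (e & b)) & ((((b | ~e) | d) & ~c) | d)) = 10110011010100011011001101010001

((~b | (e & b)) & ((((b | ~e) | d) & ~c) | d))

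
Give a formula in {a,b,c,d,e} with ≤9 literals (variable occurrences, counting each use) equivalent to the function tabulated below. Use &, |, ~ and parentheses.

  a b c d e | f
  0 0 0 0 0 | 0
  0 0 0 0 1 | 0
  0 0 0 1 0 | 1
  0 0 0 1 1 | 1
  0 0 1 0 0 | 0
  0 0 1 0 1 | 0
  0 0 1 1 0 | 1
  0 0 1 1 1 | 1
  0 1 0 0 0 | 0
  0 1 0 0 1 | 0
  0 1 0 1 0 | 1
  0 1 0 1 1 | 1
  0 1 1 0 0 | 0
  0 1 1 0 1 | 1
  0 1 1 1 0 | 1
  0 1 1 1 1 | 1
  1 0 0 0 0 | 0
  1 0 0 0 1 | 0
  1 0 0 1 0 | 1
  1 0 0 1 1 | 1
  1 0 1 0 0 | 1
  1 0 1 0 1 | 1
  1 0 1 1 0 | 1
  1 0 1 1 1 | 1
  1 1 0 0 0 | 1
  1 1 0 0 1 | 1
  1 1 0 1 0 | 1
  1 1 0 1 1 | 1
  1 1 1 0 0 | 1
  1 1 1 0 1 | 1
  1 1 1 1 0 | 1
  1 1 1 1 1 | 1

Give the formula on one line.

  (c | b) = 00001111111111110000111111111111
  ((c | b) & a) = 00000000000000000000111111111111
  (b & e) = 00000000010101010000000001010101
  ((b & e) | d) = 00110011011101110011001101110111
  (e & c) = 00000101000001010000010100000101
  ((e & c) | d) = 00110111001101110011011100110111
  (((b & e) | d) & ((e & c) | d)) = 00110011001101110011001100110111
  (((c | b) & a) | (((b & e) | d) & ((e & c) | d))) = 00110011001101110011111111111111

(((c | b) & a) | (((b & e) | d) & ((e & c) | d)))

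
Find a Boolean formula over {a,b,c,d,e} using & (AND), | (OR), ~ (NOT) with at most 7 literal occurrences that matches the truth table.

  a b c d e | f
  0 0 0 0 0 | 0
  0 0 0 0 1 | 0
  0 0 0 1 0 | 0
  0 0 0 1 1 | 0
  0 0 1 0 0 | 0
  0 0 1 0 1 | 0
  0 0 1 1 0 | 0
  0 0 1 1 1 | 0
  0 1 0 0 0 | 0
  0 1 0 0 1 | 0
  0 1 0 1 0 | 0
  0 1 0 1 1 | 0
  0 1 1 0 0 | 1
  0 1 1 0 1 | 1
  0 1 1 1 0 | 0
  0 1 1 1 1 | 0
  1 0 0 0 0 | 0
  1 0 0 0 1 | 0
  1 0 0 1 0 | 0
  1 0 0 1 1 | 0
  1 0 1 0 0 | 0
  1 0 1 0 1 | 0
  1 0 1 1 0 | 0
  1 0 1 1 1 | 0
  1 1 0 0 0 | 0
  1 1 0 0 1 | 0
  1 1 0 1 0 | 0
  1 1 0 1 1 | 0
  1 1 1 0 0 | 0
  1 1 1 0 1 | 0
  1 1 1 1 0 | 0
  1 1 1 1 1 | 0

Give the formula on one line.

  (b & c) = 00000000000011110000000000001111
  ~d = 11001100110011001100110011001100
  ~a = 11111111111111110000000000000000
  (~d & ~a) = 11001100110011000000000000000000
  (~d & b) = 00000000110011000000000011001100
  ((~d & ~a) & (~d & b)) = 00000000110011000000000000000000
  ((b & c) & ((~d & ~a) & (~d & b))) = 00000000000011000000000000000000

((b & c) & ((~d & ~a) & (~d & b)))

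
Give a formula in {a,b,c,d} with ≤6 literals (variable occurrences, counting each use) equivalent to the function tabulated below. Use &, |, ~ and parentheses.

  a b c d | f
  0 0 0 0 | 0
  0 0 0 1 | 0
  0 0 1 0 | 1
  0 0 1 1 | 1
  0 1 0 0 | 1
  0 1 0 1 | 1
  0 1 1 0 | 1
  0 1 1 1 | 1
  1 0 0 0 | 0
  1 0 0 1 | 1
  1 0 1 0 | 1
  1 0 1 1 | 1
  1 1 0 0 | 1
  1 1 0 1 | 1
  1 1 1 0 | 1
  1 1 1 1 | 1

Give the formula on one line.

  (d & a) = 0000000001010101
  (a & c) = 0000000000110011
  ((d & a) | (a & c)) = 0000000001110111
  (b | ((d & a) | (a & c))) = 0000111101111111
  (c | (b | ((d & a) | (a & c)))) = 0011111101111111

(c | (b | ((d & a) | (a & c))))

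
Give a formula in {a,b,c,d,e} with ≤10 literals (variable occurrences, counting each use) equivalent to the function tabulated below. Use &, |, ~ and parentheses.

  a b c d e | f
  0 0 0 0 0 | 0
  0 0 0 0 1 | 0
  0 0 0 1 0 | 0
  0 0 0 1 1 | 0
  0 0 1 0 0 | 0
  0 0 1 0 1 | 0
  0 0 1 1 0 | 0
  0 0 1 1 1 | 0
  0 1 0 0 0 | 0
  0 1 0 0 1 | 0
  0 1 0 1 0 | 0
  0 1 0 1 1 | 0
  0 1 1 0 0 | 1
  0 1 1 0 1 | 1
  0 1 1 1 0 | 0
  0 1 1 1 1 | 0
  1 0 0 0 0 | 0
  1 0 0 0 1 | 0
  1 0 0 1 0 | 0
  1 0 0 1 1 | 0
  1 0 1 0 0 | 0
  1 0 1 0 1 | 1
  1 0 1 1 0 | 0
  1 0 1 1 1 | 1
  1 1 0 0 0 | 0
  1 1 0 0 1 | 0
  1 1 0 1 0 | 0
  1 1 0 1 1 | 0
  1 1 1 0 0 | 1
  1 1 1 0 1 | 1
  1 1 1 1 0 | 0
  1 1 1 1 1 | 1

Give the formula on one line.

(((~d & b) | (a & e)) & ((e | b) & c))

  ~d = 11001100110011001100110011001100
  (~d & b) = 00000000110011000000000011001100
  (a & e) = 00000000000000000101010101010101
  ((~d & b) | (a & e)) = 00000000110011000101010111011101
  (e | b) = 01010101111111110101010111111111
  ((e | b) & c) = 00000101000011110000010100001111
  (((~d & b) | (a & e)) & ((e | b) & c)) = 00000000000011000000010100001101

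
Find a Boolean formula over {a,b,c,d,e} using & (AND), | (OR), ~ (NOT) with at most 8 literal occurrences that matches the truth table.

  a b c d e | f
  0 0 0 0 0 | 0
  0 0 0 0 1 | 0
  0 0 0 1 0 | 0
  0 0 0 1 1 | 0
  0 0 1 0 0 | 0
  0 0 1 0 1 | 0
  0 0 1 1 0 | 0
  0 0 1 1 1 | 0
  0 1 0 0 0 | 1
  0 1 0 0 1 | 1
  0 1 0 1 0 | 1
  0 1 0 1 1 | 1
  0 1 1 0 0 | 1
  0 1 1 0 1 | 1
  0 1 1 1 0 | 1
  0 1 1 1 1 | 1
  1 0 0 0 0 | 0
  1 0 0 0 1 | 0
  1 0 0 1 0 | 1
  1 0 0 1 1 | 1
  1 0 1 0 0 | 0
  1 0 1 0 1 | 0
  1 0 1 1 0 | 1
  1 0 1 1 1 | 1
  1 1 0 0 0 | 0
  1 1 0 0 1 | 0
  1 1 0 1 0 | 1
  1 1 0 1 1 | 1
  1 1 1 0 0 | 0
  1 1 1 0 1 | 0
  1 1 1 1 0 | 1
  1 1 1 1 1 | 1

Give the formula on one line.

((b | a) & ((d & (c | a)) | ~a))

  (b | a) = 00000000111111111111111111111111
  (c | a) = 00001111000011111111111111111111
  (d & (c | a)) = 00000011000000110011001100110011
  ~a = 11111111111111110000000000000000
  ((d & (c | a)) | ~a) = 11111111111111110011001100110011
  ((b | a) & ((d & (c | a)) | ~a)) = 00000000111111110011001100110011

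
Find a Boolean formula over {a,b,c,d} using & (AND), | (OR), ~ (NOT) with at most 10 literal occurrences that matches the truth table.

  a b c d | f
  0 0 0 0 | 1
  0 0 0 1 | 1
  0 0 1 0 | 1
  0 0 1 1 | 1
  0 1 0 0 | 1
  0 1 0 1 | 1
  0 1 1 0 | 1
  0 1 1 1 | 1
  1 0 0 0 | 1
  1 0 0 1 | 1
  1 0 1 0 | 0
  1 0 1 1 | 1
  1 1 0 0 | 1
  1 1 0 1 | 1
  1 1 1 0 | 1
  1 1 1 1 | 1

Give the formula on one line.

  ~a = 1111111100000000
  (a & d) = 0000000001010101
  ~c = 1100110011001100
  (~c & d) = 0100010001000100
  ((a & d) | (~c & d)) = 0100010001010101
  (~a | ((a & d) | (~c & d))) = 1111111101010101
  (b | ~c) = 1100111111001111
  (a & (b | ~c)) = 0000000011001111
  ((a & (b | ~c)) | ~a) = 1111111111001111
  ((~a | ((a & d) | (~c & d))) | ((a & (b | ~c)) | ~a)) = 1111111111011111

((~a | ((a & d) | (~c & d))) | ((a & (b | ~c)) | ~a))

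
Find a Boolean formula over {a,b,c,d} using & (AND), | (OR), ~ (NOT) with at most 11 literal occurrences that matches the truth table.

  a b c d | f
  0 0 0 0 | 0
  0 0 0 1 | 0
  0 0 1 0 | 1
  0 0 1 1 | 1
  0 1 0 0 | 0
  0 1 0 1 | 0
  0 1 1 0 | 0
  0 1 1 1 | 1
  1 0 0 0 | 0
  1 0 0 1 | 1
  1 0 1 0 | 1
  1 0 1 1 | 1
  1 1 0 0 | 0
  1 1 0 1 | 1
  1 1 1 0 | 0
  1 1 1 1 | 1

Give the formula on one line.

((d & (((~a & ~d) | d) & (a | c))) | (c & ~b))

  ~a = 1111111100000000
  ~d = 1010101010101010
  (~a & ~d) = 1010101000000000
  ((~a & ~d) | d) = 1111111101010101
  (a | c) = 0011001111111111
  (((~a & ~d) | d) & (a | c)) = 0011001101010101
  (d & (((~a & ~d) | d) & (a | c))) = 0001000101010101
  ~b = 1111000011110000
  (c & ~b) = 0011000000110000
  ((d & (((~a & ~d) | d) & (a | c))) | (c & ~b)) = 0011000101110101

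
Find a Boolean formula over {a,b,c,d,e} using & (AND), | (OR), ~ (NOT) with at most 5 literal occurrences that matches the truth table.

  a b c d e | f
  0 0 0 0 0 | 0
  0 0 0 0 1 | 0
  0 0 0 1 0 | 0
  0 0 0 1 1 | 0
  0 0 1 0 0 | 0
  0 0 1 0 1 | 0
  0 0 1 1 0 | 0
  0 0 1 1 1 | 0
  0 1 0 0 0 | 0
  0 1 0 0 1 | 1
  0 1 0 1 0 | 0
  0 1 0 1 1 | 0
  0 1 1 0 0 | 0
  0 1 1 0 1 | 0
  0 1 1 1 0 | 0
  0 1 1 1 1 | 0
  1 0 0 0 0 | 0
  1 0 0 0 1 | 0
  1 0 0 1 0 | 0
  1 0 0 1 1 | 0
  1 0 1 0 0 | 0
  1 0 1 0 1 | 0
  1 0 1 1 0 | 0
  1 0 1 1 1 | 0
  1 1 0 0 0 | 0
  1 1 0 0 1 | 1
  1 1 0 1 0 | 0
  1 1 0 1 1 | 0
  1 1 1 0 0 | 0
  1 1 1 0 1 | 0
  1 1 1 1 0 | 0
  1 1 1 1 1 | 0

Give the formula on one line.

  ~c = 11110000111100001111000011110000
  (e & b) = 00000000010101010000000001010101
  (~c & (e & b)) = 00000000010100000000000001010000
  ~d = 11001100110011001100110011001100
  ((~c & (e & b)) & ~d) = 00000000010000000000000001000000

((~c & (e & b)) & ~d)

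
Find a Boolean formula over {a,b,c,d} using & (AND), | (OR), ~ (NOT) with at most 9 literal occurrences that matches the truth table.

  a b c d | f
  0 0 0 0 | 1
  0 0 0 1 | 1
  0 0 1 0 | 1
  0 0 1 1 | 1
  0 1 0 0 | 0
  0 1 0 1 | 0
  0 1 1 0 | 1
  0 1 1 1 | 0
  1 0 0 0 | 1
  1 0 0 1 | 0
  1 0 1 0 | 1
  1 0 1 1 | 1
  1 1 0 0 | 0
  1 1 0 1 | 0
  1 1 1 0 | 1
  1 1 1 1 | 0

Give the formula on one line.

(((c | (b | (~a & d))) | (~d | c)) & (~b | (~d & c)))

  ~a = 1111111100000000
  (~a & d) = 0101010100000000
  (b | (~a & d)) = 0101111100001111
  (c | (b | (~a & d))) = 0111111100111111
  ~d = 1010101010101010
  (~d | c) = 1011101110111011
  ((c | (b | (~a & d))) | (~d | c)) = 1111111110111111
  ~b = 1111000011110000
  (~d & c) = 0010001000100010
  (~b | (~d & c)) = 1111001011110010
  (((c | (b | (~a & d))) | (~d | c)) & (~b | (~d & c))) = 1111001010110010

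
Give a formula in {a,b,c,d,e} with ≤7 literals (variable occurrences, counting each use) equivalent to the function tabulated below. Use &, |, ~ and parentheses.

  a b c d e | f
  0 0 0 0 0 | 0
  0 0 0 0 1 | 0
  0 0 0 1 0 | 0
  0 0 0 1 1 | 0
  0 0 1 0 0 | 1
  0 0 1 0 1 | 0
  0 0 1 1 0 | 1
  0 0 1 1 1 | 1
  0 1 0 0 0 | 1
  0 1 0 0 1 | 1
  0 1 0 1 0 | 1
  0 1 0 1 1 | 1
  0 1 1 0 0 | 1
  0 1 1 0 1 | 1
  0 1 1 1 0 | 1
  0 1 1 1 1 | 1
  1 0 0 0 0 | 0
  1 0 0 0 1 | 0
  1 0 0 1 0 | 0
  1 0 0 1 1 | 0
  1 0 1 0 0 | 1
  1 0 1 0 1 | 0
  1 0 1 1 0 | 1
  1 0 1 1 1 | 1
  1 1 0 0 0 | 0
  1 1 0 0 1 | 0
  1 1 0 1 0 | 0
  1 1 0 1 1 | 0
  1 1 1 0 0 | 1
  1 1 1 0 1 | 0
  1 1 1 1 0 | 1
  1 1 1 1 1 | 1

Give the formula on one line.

((c & (d | ~e)) | (b & ~a))

  ~e = 10101010101010101010101010101010
  (d | ~e) = 10111011101110111011101110111011
  (c & (d | ~e)) = 00001011000010110000101100001011
  ~a = 11111111111111110000000000000000
  (b & ~a) = 00000000111111110000000000000000
  ((c & (d | ~e)) | (b & ~a)) = 00001011111111110000101100001011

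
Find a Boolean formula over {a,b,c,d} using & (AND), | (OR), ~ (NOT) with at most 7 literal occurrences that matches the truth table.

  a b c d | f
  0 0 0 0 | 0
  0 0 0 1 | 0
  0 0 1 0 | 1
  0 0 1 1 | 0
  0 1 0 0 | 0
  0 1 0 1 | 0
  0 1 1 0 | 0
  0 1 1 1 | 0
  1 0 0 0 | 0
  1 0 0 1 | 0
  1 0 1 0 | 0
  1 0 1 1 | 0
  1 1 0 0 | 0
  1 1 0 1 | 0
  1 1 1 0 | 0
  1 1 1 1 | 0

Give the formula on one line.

  ~d = 1010101010101010
  ~a = 1111111100000000
  ~b = 1111000011110000
  (~a & ~b) = 1111000000000000
  (d | a) = 0101010111111111
  (c | (d | a)) = 0111011111111111
  ((~a & ~b) & (c | (d | a))) = 0111000000000000
  (c & ((~a & ~b) & (c | (d | a)))) = 0011000000000000
  (~d & (c & ((~a & ~b) & (c | (d | a))))) = 0010000000000000

(~d & (c & ((~a & ~b) & (c | (d | a)))))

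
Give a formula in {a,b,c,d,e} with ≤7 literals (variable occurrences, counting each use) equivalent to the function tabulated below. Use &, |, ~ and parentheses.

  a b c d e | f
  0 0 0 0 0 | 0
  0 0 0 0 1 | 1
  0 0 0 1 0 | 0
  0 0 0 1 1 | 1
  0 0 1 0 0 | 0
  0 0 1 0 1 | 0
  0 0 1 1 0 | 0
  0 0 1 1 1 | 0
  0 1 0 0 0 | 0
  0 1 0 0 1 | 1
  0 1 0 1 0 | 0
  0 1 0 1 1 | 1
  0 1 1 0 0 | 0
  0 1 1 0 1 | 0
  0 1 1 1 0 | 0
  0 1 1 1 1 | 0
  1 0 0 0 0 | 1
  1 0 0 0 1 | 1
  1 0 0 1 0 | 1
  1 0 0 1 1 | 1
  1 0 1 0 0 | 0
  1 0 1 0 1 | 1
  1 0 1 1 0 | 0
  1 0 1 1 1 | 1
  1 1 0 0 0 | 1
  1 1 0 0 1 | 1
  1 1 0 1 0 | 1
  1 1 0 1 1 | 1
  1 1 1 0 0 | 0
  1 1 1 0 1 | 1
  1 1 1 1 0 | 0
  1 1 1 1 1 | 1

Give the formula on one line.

  ~c = 11110000111100001111000011110000
  (~c & e) = 01010000010100000101000001010000
  (e | ~c) = 11110101111101011111010111110101
  (a & (e | ~c)) = 00000000000000001111010111110101
  ((~c & e) | (a & (e | ~c))) = 01010000010100001111010111110101

((~c & e) | (a & (e | ~c)))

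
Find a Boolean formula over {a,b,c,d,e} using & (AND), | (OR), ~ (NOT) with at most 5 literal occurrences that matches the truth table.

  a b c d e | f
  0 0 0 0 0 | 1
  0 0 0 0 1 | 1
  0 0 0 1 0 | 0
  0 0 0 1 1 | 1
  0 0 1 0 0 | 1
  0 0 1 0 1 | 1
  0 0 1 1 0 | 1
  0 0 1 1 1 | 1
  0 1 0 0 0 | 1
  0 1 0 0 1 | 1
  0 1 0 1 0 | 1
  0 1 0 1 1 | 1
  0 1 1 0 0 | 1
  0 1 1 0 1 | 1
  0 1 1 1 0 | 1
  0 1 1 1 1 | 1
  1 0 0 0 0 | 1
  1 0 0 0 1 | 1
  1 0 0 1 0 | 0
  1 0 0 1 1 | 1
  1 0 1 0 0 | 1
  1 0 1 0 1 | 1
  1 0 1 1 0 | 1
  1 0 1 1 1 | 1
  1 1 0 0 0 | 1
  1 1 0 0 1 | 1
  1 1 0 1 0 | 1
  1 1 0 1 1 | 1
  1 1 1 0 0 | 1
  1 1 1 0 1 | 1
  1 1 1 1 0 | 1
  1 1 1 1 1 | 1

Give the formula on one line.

(b | (~d | (c | e)))

  ~d = 11001100110011001100110011001100
  (c | e) = 01011111010111110101111101011111
  (~d | (c | e)) = 11011111110111111101111111011111
  (b | (~d | (c | e))) = 11011111111111111101111111111111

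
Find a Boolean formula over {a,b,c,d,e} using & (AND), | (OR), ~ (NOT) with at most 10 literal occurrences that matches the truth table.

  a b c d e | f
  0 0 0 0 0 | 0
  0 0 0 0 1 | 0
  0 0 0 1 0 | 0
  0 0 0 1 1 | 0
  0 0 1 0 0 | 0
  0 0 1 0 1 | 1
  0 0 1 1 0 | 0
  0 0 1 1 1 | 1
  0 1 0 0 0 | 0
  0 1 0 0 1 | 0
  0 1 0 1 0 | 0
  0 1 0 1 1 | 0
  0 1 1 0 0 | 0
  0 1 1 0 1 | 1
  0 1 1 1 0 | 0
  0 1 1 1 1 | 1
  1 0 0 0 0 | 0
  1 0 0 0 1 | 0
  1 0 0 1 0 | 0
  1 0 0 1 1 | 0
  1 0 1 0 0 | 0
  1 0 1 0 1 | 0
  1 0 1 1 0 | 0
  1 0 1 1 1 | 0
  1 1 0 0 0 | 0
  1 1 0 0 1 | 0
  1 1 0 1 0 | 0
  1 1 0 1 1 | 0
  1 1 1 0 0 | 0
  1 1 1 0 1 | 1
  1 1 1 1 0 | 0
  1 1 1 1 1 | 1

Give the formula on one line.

  ~a = 11111111111111110000000000000000
  (c & ~a) = 00001111000011110000000000000000
  (b | (c & ~a)) = 00001111111111110000000011111111
  ~c = 11110000111100001111000011110000
  ~d = 11001100110011001100110011001100
  ~e = 10101010101010101010101010101010
  (~e & c) = 00001010000010100000101000001010
  (~d | (~e & c)) = 11001110110011101100111011001110
  (~c & (~d | (~e & c))) = 11000000110000001100000011000000
  (e | (~c & (~d | (~e & c)))) = 11010101110101011101010111010101
  ((b | (c & ~a)) & (e | (~c & (~d | (~e & c))))) = 00000101110101010000000011010101
  (((b | (c & ~a)) & (e | (~c & (~d | (~e & c))))) & c) = 00000101000001010000000000000101

(((b | (c & ~a)) & (e | (~c & (~d | (~e & c))))) & c)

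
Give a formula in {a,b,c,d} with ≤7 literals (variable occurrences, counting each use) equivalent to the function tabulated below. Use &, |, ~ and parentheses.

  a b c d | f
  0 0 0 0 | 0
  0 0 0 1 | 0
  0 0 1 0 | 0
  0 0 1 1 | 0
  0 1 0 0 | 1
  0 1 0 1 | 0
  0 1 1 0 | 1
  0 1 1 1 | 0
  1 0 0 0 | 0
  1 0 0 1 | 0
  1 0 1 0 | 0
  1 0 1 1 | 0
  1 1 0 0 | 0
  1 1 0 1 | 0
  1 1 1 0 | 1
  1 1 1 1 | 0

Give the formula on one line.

(((d | c) | (~d & ~a)) & (b & ~d))

  (d | c) = 0111011101110111
  ~d = 1010101010101010
  ~a = 1111111100000000
  (~d & ~a) = 1010101000000000
  ((d | c) | (~d & ~a)) = 1111111101110111
  (b & ~d) = 0000101000001010
  (((d | c) | (~d & ~a)) & (b & ~d)) = 0000101000000010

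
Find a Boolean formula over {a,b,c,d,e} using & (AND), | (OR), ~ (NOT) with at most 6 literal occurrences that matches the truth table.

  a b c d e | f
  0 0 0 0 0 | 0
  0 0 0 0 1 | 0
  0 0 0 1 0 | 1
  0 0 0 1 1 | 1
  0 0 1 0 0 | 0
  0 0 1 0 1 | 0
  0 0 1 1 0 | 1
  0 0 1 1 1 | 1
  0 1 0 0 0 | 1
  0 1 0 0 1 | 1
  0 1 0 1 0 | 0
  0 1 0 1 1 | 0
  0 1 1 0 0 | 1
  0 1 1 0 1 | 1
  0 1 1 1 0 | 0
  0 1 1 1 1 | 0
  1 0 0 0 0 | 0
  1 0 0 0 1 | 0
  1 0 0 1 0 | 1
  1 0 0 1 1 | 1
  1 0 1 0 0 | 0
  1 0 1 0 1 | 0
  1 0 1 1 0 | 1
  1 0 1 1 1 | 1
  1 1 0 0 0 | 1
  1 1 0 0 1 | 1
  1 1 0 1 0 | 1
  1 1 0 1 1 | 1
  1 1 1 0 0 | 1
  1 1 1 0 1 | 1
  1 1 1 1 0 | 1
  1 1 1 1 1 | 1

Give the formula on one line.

  ~b = 11111111000000001111111100000000
  (a | ~b) = 11111111000000001111111111111111
  (d & (a | ~b)) = 00110011000000000011001100110011
  ~d = 11001100110011001100110011001100
  (b & ~d) = 00000000110011000000000011001100
  ((d & (a | ~b)) | (b & ~d)) = 00110011110011000011001111111111

((d & (a | ~b)) | (b & ~d))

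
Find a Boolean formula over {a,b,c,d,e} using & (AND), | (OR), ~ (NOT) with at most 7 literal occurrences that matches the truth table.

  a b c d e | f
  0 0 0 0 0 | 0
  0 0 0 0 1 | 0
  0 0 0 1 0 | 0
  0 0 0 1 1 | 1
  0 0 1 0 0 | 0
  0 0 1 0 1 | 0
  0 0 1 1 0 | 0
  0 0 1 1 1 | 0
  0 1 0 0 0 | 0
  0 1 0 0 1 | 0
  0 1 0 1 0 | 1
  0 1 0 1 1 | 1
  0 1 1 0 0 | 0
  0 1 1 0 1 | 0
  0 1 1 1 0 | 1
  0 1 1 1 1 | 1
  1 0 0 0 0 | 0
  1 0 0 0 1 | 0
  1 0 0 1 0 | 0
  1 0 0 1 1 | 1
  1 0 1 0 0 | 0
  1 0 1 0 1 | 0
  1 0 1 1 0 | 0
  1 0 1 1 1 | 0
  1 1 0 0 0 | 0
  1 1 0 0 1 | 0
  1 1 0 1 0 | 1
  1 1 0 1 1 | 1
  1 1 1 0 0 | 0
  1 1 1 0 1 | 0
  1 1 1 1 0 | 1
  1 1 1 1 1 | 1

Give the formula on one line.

((b | e) & (d & (b | ~c)))

  (b | e) = 01010101111111110101010111111111
  ~c = 11110000111100001111000011110000
  (b | ~c) = 11110000111111111111000011111111
  (d & (b | ~c)) = 00110000001100110011000000110011
  ((b | e) & (d & (b | ~c))) = 00010000001100110001000000110011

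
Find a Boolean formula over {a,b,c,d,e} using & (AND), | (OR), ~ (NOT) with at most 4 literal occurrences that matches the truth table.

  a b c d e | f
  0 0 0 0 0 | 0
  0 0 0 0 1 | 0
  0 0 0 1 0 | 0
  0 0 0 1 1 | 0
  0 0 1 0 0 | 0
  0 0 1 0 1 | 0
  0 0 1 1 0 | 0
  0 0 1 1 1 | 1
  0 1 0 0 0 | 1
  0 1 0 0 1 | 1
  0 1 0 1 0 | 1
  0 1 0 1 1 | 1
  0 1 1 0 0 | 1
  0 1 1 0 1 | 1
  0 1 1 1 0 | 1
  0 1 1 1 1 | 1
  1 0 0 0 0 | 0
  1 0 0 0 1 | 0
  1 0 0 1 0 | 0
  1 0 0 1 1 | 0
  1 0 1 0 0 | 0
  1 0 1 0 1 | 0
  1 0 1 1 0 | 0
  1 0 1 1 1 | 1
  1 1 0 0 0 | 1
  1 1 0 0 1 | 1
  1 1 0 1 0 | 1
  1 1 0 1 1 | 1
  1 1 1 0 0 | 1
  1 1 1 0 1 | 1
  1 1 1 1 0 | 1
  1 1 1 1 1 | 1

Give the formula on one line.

  (d & c) = 00000011000000110000001100000011
  (e & (d & c)) = 00000001000000010000000100000001
  ((e & (d & c)) | b) = 00000001111111110000000111111111

((e & (d & c)) | b)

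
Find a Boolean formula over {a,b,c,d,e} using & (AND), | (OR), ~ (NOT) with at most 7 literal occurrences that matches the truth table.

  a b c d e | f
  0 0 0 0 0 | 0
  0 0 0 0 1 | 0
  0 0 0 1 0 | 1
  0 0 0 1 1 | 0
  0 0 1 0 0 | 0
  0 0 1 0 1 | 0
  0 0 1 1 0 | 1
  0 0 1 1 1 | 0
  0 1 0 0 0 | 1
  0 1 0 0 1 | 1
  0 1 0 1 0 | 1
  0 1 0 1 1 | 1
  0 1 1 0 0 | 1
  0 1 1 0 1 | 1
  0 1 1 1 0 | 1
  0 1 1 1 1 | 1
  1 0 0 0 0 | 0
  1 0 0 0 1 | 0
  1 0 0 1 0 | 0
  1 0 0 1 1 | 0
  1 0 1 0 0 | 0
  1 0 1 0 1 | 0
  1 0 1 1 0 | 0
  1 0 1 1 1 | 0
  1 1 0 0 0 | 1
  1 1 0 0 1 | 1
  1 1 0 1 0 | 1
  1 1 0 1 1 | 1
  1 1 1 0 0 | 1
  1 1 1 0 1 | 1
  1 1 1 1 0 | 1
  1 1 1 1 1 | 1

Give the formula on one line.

  (e & d) = 00010001000100010001000100010001
  ~a = 11111111111111110000000000000000
  (d & ~a) = 00110011001100110000000000000000
  ((e & d) | (d & ~a)) = 00110011001100110001000100010001
  ~d = 11001100110011001100110011001100
  ~e = 10101010101010101010101010101010
  (~d | ~e) = 11101110111011101110111011101110
  (((e & d) | (d & ~a)) & (~d | ~e)) = 00100010001000100000000000000000
  (b | (((e & d) | (d & ~a)) & (~d | ~e))) = 00100010111111110000000011111111

(b | (((e & d) | (d & ~a)) & (~d | ~e)))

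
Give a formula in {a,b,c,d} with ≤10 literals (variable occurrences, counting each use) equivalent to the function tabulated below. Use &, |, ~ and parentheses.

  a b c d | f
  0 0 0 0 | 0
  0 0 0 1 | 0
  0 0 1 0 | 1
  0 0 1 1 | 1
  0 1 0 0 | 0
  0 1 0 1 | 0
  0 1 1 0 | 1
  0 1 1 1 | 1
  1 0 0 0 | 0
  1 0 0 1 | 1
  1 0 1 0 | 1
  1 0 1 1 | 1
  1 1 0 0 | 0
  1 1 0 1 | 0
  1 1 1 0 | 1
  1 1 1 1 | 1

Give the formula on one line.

(((c | ((a | (~a & c)) & d)) & ~b) | (b & c))

  ~a = 1111111100000000
  (~a & c) = 0011001100000000
  (a | (~a & c)) = 0011001111111111
  ((a | (~a & c)) & d) = 0001000101010101
  (c | ((a | (~a & c)) & d)) = 0011001101110111
  ~b = 1111000011110000
  ((c | ((a | (~a & c)) & d)) & ~b) = 0011000001110000
  (b & c) = 0000001100000011
  (((c | ((a | (~a & c)) & d)) & ~b) | (b & c)) = 0011001101110011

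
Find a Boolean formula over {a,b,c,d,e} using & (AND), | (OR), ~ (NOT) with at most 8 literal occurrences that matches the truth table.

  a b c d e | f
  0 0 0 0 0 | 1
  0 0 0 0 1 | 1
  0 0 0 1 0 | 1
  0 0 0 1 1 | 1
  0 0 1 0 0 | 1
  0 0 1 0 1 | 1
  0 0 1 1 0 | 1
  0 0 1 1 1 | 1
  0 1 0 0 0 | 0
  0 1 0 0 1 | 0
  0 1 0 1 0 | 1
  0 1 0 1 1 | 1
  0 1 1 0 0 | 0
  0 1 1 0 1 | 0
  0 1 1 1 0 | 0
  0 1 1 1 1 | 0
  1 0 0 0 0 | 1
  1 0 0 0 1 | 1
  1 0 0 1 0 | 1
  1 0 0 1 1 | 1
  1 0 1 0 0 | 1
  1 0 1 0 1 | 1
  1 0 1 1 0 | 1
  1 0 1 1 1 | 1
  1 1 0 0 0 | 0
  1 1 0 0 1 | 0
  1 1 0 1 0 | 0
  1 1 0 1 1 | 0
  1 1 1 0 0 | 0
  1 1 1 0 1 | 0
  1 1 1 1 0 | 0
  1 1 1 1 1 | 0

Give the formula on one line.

  ~b = 11111111000000001111111100000000
  ~a = 11111111111111110000000000000000
  ~c = 11110000111100001111000011110000
  (~a & ~c) = 11110000111100000000000000000000
  (b & (~a & ~c)) = 00000000111100000000000000000000
  ((b & (~a & ~c)) & d) = 00000000001100000000000000000000
  (~b | ((b & (~a & ~c)) & d)) = 11111111001100001111111100000000

(~b | ((b & (~a & ~c)) & d))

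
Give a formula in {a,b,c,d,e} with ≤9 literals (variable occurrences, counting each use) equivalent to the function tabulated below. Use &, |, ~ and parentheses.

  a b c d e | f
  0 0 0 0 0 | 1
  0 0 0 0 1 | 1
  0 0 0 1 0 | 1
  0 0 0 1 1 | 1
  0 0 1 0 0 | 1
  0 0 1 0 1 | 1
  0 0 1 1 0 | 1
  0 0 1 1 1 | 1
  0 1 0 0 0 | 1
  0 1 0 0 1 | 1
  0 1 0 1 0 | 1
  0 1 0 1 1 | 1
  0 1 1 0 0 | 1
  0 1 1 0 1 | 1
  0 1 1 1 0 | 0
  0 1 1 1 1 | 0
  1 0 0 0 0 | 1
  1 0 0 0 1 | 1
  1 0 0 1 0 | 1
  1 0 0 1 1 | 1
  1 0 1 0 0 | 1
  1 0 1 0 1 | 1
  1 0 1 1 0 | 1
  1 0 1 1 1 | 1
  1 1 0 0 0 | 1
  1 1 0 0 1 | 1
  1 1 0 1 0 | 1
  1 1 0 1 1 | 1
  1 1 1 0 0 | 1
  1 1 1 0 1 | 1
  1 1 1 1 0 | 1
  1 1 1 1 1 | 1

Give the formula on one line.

  ~d = 11001100110011001100110011001100
  ~b = 11111111000000001111111100000000
  (~d | ~b) = 11111111110011001111111111001100
  ~e = 10101010101010101010101010101010
  (c | ~e) = 10101111101011111010111110101111
  (~b & (c | ~e)) = 10101111000000001010111100000000
  ~c = 11110000111100001111000011110000
  (a | ~c) = 11110000111100001111111111111111
  ((~b & (c | ~e)) | (a | ~c)) = 11111111111100001111111111111111
  ((~d | ~b) | ((~b & (c | ~e)) | (a | ~c))) = 11111111111111001111111111111111

((~d | ~b) | ((~b & (c | ~e)) | (a | ~c)))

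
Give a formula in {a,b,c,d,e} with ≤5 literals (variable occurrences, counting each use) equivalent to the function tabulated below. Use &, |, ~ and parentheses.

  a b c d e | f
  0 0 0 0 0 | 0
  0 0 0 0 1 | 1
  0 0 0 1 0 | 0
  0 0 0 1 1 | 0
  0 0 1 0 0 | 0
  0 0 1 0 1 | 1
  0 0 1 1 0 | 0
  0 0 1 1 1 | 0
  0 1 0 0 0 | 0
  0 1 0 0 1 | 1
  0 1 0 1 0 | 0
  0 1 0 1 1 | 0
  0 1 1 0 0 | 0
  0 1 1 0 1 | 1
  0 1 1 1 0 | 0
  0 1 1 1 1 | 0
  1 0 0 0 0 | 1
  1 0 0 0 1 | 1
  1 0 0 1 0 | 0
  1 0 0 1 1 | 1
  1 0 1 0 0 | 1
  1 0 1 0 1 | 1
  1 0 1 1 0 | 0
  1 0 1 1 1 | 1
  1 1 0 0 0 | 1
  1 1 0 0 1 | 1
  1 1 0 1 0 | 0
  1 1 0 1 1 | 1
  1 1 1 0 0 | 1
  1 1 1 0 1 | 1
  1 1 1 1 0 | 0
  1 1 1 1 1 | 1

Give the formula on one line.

((a | (~d & e)) & (e | ~d))

  ~d = 11001100110011001100110011001100
  (~d & e) = 01000100010001000100010001000100
  (a | (~d & e)) = 01000100010001001111111111111111
  (e | ~d) = 11011101110111011101110111011101
  ((a | (~d & e)) & (e | ~d)) = 01000100010001001101110111011101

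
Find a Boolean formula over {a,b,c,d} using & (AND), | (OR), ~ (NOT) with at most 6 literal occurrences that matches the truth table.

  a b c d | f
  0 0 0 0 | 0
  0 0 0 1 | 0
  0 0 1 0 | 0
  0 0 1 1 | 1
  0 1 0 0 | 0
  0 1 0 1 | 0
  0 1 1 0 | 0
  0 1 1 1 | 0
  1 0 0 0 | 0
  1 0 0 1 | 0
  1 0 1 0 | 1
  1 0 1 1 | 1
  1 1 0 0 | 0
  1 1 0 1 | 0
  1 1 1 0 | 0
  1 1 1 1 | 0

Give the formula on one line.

(~b & (c & (a | (~a & d))))

  ~b = 1111000011110000
  ~a = 1111111100000000
  (~a & d) = 0101010100000000
  (a | (~a & d)) = 0101010111111111
  (c & (a | (~a & d))) = 0001000100110011
  (~b & (c & (a | (~a & d)))) = 0001000000110000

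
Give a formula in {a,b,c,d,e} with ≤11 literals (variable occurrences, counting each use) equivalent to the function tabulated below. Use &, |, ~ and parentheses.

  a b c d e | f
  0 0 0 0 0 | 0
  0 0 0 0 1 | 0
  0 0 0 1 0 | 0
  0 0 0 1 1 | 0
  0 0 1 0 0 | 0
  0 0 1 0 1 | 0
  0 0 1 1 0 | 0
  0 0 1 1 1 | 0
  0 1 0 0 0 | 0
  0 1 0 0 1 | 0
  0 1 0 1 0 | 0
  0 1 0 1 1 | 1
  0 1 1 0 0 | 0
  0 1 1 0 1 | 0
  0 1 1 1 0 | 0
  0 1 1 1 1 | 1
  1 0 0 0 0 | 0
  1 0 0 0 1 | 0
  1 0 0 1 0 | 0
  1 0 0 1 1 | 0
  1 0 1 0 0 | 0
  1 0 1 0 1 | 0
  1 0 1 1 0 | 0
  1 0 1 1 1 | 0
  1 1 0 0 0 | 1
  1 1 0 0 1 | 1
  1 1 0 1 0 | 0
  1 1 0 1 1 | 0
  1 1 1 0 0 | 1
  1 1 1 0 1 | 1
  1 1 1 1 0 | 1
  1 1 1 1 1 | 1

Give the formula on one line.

  (b & a) = 00000000000000000000000011111111
  ~d = 11001100110011001100110011001100
  (c | ~d) = 11001111110011111100111111001111
  ((b & a) & (c | ~d)) = 00000000000000000000000011001111
  (b & e) = 00000000010101010000000001010101
  ~a = 11111111111111110000000000000000
  ~e = 10101010101010101010101010101010
  (~a | ~e) = 11111111111111111010101010101010
  ((~a | ~e) & d) = 00110011001100110010001000100010
  ((b & e) & ((~a | ~e) & d)) = 00000000000100010000000000000000
  (((b & a) & (c | ~d)) | ((b & e) & ((~a | ~e) & d))) = 00000000000100010000000011001111

(((b & a) & (c | ~d)) | ((b & e) & ((~a | ~e) & d)))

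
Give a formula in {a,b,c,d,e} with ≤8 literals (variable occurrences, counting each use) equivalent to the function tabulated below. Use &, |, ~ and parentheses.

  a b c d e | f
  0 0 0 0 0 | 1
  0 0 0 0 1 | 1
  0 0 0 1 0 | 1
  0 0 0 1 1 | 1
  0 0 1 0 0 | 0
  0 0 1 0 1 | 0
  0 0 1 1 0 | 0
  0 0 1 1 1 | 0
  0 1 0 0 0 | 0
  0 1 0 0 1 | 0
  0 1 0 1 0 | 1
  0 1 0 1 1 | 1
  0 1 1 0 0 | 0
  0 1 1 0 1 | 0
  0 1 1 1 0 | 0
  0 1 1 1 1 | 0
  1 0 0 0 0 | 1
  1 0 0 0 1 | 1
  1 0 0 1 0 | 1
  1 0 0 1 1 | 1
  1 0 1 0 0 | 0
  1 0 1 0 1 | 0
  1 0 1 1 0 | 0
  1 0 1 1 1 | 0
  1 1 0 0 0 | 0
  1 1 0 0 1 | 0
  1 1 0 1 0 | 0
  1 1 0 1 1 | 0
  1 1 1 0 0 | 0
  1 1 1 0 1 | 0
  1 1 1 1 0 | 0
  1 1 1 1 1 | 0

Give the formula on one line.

((~b | (((~b & ~c) | d) & ~a)) & ~c)

  ~b = 11111111000000001111111100000000
  ~c = 11110000111100001111000011110000
  (~b & ~c) = 11110000000000001111000000000000
  ((~b & ~c) | d) = 11110011001100111111001100110011
  ~a = 11111111111111110000000000000000
  (((~b & ~c) | d) & ~a) = 11110011001100110000000000000000
  (~b | (((~b & ~c) | d) & ~a)) = 11111111001100111111111100000000
  ((~b | (((~b & ~c) | d) & ~a)) & ~c) = 11110000001100001111000000000000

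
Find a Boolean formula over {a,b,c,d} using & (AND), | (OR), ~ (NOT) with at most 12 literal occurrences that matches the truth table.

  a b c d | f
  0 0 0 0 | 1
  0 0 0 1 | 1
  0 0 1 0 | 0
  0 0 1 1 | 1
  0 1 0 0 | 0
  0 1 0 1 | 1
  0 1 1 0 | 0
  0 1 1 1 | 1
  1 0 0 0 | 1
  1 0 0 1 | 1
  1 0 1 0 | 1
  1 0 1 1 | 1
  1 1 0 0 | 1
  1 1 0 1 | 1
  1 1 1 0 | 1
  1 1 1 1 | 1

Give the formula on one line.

  ~b = 1111000011110000
  (c | ~b) = 1111001111110011
  (a | (c | ~b)) = 1111001111111111
  (d | (a | (c | ~b))) = 1111011111111111
  ~c = 1100110011001100
  ~d = 1010101010101010
  (a & ~d) = 0000000010101010
  ((a & ~d) & c) = 0000000000100010
  (((a & ~d) & c) | d) = 0101010101110111
  (~c | (((a & ~d) & c) | d)) = 1101110111111111
  ((d | (a | (c | ~b))) & (~c | (((a & ~d) & c) | d))) = 1101010111111111

((d | (a | (c | ~b))) & (~c | (((a & ~d) & c) | d)))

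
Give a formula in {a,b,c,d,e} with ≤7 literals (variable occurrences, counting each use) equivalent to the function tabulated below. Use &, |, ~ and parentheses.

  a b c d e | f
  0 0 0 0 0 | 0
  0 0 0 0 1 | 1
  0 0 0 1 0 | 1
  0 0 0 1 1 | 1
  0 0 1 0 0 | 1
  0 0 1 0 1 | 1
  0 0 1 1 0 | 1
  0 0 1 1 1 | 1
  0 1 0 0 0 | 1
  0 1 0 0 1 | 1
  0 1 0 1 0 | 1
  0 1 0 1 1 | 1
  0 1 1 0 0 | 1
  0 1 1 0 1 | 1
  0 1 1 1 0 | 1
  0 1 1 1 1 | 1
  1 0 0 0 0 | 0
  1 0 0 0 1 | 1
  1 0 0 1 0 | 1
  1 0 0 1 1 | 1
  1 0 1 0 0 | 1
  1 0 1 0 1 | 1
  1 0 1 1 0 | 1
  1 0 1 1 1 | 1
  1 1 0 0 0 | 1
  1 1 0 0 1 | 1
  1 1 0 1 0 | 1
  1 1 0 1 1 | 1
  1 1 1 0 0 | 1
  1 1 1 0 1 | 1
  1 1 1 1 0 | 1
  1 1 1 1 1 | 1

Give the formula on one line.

(c | ((e | d) | (e | b)))

  (e | d) = 01110111011101110111011101110111
  (e | b) = 01010101111111110101010111111111
  ((e | d) | (e | b)) = 01110111111111110111011111111111
  (c | ((e | d) | (e | b))) = 01111111111111110111111111111111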